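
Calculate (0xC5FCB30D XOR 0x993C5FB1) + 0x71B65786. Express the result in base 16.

First 0xC5FCB30D XOR 0x993C5FB1 = 0x5CC0ECBC.
Add column by column in base 16, right to left:
  C+6 = 2 carry 1
  B+8+1 = 4 carry 1
  C+7+1 = 4 carry 1
  E+5+1 = 4 carry 1
  0+6+1 = 7
  C+B = 7 carry 1
  C+1+1 = E
  5+7 = C

0xCE774442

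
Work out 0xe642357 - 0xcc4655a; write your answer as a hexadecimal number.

Subtract column by column in base 16:
  7-a → d (borrow)
  5-5-1 → f (borrow)
  3-5-1 → d (borrow)
  2-6-1 → b (borrow)
  4-4-1 → f (borrow)
  6-c-1 → 9 (borrow)
  e-c-1 → 1

0x19fbdfd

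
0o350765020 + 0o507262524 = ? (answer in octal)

0o1060247544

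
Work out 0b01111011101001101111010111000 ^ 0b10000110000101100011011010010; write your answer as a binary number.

0b11111101101100001100001101010

XOR bit by bit (1 where the bits differ):
  01111011101001101111010111000
^ 10000110000101100011011010010
= 11111101101100001100001101010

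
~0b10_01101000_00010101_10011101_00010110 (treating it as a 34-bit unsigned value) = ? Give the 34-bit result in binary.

Invert each bit: 1001101000000101011001110100010110 → 0110010111111010100110001011101001.

0b0110010111111010100110001011101001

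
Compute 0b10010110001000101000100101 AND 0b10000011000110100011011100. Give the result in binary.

AND bit by bit (1 only where both bits are 1):
  10010110001000101000100101
& 10000011000110100011011100
= 10000010000000100000000100

0b10000010000000100000000100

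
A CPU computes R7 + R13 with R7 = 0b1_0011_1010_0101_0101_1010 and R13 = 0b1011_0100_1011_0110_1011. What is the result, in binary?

0b111101111000011000101

Add column by column in base 2, right to left:
  0+1 = 1
  1+1 = 0 carry 1
  0+0+1 = 1
  1+1 = 0 carry 1
  1+0+1 = 0 carry 1
  0+1+1 = 0 carry 1
  1+1+1 = 1 carry 1
  0+0+1 = 1
  1+1 = 0 carry 1
  0+1+1 = 0 carry 1
  1+0+1 = 0 carry 1
  0+1+1 = 0 carry 1
  0+0+1 = 1
  1+0 = 1
  0+1 = 1
  1+0 = 1
  1+1 = 0 carry 1
  1+1+1 = 1 carry 1
  0+0+1 = 1
  0+1 = 1
  1+0 = 1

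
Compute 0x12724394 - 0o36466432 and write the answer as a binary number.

0b10001111101111101011001111010

0x12724394 = 0b10010011100100100001110010100 in binary.
0o36466432 = 0b11110100110110100011010 in binary.
Subtract column by column in base 2:
  0-0 → 0
  0-1 → 1 (borrow)
  1-0-1 → 0
  0-1 → 1 (borrow)
  1-1-1 → 1 (borrow)
  0-0-1 → 1 (borrow)
  0-0-1 → 1 (borrow)
  1-0-1 → 0
  1-1 → 0
  1-0 → 1
  0-1 → 1 (borrow)
  0-1-1 → 0 (borrow)
  0-0-1 → 1 (borrow)
  0-1-1 → 0 (borrow)
  1-1-1 → 1 (borrow)
  0-0-1 → 1 (borrow)
  0-0-1 → 1 (borrow)
  1-1-1 → 1 (borrow)
  0-0-1 → 1 (borrow)
  0-1-1 → 0 (borrow)
  1-1-1 → 1 (borrow)
  1-1-1 → 1 (borrow)
  1-1-1 → 1 (borrow)
  0-0-1 → 1 (borrow)
  0-0-1 → 1 (borrow)
  1-0-1 → 0
  0-0 → 0
  0-0 → 0
  1-0 → 1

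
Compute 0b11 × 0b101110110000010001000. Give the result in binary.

0b10001100010000110011000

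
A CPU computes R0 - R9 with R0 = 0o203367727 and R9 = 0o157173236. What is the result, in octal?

Subtract column by column in base 8:
  7-6 → 1
  2-3 → 7 (borrow)
  7-2-1 → 4
  7-3 → 4
  6-7 → 7 (borrow)
  3-1-1 → 1
  3-7 → 4 (borrow)
  0-5-1 → 2 (borrow)
  2-1-1 → 0

0o24174471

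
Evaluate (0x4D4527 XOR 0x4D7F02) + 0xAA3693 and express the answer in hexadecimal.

0xAA70B8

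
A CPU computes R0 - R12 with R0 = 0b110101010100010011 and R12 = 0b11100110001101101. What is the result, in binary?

Subtract column by column in base 2:
  1-1 → 0
  1-0 → 1
  0-1 → 1 (borrow)
  0-1-1 → 0 (borrow)
  1-0-1 → 0
  0-1 → 1 (borrow)
  0-1-1 → 0 (borrow)
  0-0-1 → 1 (borrow)
  1-0-1 → 0
  0-0 → 0
  1-1 → 0
  0-1 → 1 (borrow)
  1-0-1 → 0
  0-0 → 0
  1-1 → 0
  0-1 → 1 (borrow)
  1-1-1 → 1 (borrow)
  1-0-1 → 0

0b11000100010100110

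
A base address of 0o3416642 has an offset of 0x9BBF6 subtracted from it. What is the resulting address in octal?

0o1060654

0x9BBF6 = 0o2335766 in octal.
Subtract column by column in base 8:
  2-6 → 4 (borrow)
  4-6-1 → 5 (borrow)
  6-7-1 → 6 (borrow)
  6-5-1 → 0
  1-3 → 6 (borrow)
  4-3-1 → 0
  3-2 → 1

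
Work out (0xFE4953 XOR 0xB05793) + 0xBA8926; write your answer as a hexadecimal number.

0x108A7E6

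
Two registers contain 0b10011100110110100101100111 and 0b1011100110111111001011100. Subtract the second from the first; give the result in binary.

Subtract column by column in base 2:
  1-0 → 1
  1-0 → 1
  1-1 → 0
  0-1 → 1 (borrow)
  0-1-1 → 0 (borrow)
  1-0-1 → 0
  1-1 → 0
  0-0 → 0
  1-0 → 1
  0-1 → 1 (borrow)
  0-1-1 → 0 (borrow)
  1-1-1 → 1 (borrow)
  0-1-1 → 0 (borrow)
  1-1-1 → 1 (borrow)
  1-1-1 → 1 (borrow)
  0-0-1 → 1 (borrow)
  1-1-1 → 1 (borrow)
  1-1-1 → 1 (borrow)
  0-0-1 → 1 (borrow)
  0-0-1 → 1 (borrow)
  1-1-1 → 1 (borrow)
  1-1-1 → 1 (borrow)
  1-1-1 → 1 (borrow)
  0-0-1 → 1 (borrow)
  0-1-1 → 0 (borrow)
  1-0-1 → 0

0b111111111110101100001011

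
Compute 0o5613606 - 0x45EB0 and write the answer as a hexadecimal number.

0x12B8D6

0o5613606 = 0x171786 in hexadecimal.
Subtract column by column in base 16:
  6-0 → 6
  8-B → D (borrow)
  7-E-1 → 8 (borrow)
  1-5-1 → B (borrow)
  7-4-1 → 2
  1-0 → 1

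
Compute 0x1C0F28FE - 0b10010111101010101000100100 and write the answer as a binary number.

0b11001101100000111111011011010

0x1C0F28FE = 0b11100000011110010100011111110 in binary.
Subtract column by column in base 2:
  0-0 → 0
  1-0 → 1
  1-1 → 0
  1-0 → 1
  1-0 → 1
  1-1 → 0
  1-0 → 1
  1-0 → 1
  0-0 → 0
  0-1 → 1 (borrow)
  0-0-1 → 1 (borrow)
  1-1-1 → 1 (borrow)
  0-0-1 → 1 (borrow)
  1-1-1 → 1 (borrow)
  0-0-1 → 1 (borrow)
  0-1-1 → 0 (borrow)
  1-0-1 → 0
  1-1 → 0
  1-1 → 0
  1-1 → 0
  0-1 → 1 (borrow)
  0-0-1 → 1 (borrow)
  0-1-1 → 0 (borrow)
  0-0-1 → 1 (borrow)
  0-0-1 → 1 (borrow)
  0-1-1 → 0 (borrow)
  1-0-1 → 0
  1-0 → 1
  1-0 → 1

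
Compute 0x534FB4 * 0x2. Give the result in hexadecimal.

Multiply each base-16 digit by 2, carrying:
  4×2 = 8 → write 8
  B×2 = 22 → write 6 carry 1
  F×2+1 = 31 → write F carry 1
  4×2+1 = 9 → write 9
  3×2 = 6 → write 6
  5×2 = 10 → write A

0xA69F68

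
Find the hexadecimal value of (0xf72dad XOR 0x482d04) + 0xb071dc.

0x16f7285

First 0xf72dad XOR 0x482d04 = 0xbf00a9.
Add column by column in base 16, right to left:
  9+c = 5 carry 1
  a+d+1 = 8 carry 1
  0+1+1 = 2
  0+7 = 7
  f+0 = f
  b+b = 6 carry 1
  final carry 1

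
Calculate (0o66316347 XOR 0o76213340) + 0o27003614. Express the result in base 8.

0o37110623

First 0o66316347 XOR 0o76213340 = 0o10105007.
Add column by column in base 8, right to left:
  7+4 = 3 carry 1
  0+1+1 = 2
  0+6 = 6
  5+3 = 0 carry 1
  0+0+1 = 1
  1+0 = 1
  0+7 = 7
  1+2 = 3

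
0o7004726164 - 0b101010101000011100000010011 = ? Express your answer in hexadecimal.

0x32BF7461

0o7004726164 = 0x3813AC74 in hexadecimal.
0b101010101000011100000010011 = 0x5543813 in hexadecimal.
Subtract column by column in base 16:
  4-3 → 1
  7-1 → 6
  C-8 → 4
  A-3 → 7
  3-4 → F (borrow)
  1-5-1 → B (borrow)
  8-5-1 → 2
  3-0 → 3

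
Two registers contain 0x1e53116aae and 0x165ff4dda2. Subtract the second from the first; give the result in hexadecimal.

Subtract column by column in base 16:
  e-2 → c
  a-a → 0
  a-d → d (borrow)
  6-d-1 → 8 (borrow)
  1-4-1 → c (borrow)
  1-f-1 → 1 (borrow)
  3-f-1 → 3 (borrow)
  5-5-1 → f (borrow)
  e-6-1 → 7
  1-1 → 0

0x7f31c8d0c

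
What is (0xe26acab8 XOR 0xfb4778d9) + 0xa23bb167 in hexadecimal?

0xbb6963c8

First 0xe26acab8 XOR 0xfb4778d9 = 0x192db261.
Add column by column in base 16, right to left:
  1+7 = 8
  6+6 = c
  2+1 = 3
  b+b = 6 carry 1
  d+b+1 = 9 carry 1
  2+3+1 = 6
  9+2 = b
  1+a = b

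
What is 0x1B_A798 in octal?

0o6723630

Expand each hex digit to 4 bits: 1=0001 B=1011 A=1010 7=0111 9=1001 8=1000.
Group the bits in threes: 110 111 010 011 110 011 000 → 6723630.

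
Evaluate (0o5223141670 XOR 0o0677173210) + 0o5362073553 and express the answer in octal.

First 0o5223141670 XOR 0o0677173210 = 0o5454032460.
Add column by column in base 8, right to left:
  0+3 = 3
  6+5 = 3 carry 1
  4+5+1 = 2 carry 1
  2+3+1 = 6
  3+7 = 2 carry 1
  0+0+1 = 1
  4+2 = 6
  5+6 = 3 carry 1
  4+3+1 = 0 carry 1
  5+5+1 = 3 carry 1
  final carry 1

0o13036126233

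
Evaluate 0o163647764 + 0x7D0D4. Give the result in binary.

0b1110101110010000011001000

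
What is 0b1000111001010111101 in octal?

0o1071275

Group the bits in threes: 001 000 111 001 010 111 101 → 1071275.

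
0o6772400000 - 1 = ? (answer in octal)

The trailing 5 digits are 0, so subtracting 1 borrows through: they become 7 and the next digit up decrements.

0o6772377777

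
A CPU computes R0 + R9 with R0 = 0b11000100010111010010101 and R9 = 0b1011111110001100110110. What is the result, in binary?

Add column by column in base 2, right to left:
  1+0 = 1
  0+1 = 1
  1+1 = 0 carry 1
  0+0+1 = 1
  1+1 = 0 carry 1
  0+1+1 = 0 carry 1
  0+0+1 = 1
  1+0 = 1
  0+1 = 1
  1+1 = 0 carry 1
  1+0+1 = 0 carry 1
  1+0+1 = 0 carry 1
  0+0+1 = 1
  1+1 = 0 carry 1
  0+1+1 = 0 carry 1
  0+1+1 = 0 carry 1
  0+1+1 = 0 carry 1
  1+1+1 = 1 carry 1
  0+1+1 = 0 carry 1
  0+1+1 = 0 carry 1
  0+0+1 = 1
  1+1 = 0 carry 1
  1+0+1 = 0 carry 1
  final carry 1

0b100100100001000111001011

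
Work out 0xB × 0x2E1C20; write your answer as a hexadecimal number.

Multiply each base-16 digit by 11, carrying:
  0×11 = 0 → write 0
  2×11 = 22 → write 6 carry 1
  C×11+1 = 133 → write 5 carry 8
  1×11+8 = 19 → write 3 carry 1
  E×11+1 = 155 → write B carry 9
  2×11+9 = 31 → write F carry 1
  remaining carry: 1

0x1FB3560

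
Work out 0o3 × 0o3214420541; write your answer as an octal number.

0o11645462043

Multiply each base-8 digit by 3, carrying:
  1×3 = 3 → write 3
  4×3 = 12 → write 4 carry 1
  5×3+1 = 16 → write 0 carry 2
  0×3+2 = 2 → write 2
  2×3 = 6 → write 6
  4×3 = 12 → write 4 carry 1
  4×3+1 = 13 → write 5 carry 1
  1×3+1 = 4 → write 4
  2×3 = 6 → write 6
  3×3 = 9 → write 1 carry 1
  remaining carry: 1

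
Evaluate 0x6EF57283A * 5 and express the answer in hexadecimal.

0x22ACB3C922

Multiply each base-16 digit by 5, carrying:
  A×5 = 50 → write 2 carry 3
  3×5+3 = 18 → write 2 carry 1
  8×5+1 = 41 → write 9 carry 2
  2×5+2 = 12 → write C
  7×5 = 35 → write 3 carry 2
  5×5+2 = 27 → write B carry 1
  F×5+1 = 76 → write C carry 4
  E×5+4 = 74 → write A carry 4
  6×5+4 = 34 → write 2 carry 2
  remaining carry: 2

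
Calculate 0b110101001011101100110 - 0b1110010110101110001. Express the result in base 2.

0b100110110100111110101

Subtract column by column in base 2:
  0-1 → 1 (borrow)
  1-0-1 → 0
  1-0 → 1
  0-0 → 0
  0-1 → 1 (borrow)
  1-1-1 → 1 (borrow)
  1-1-1 → 1 (borrow)
  0-0-1 → 1 (borrow)
  1-1-1 → 1 (borrow)
  1-0-1 → 0
  1-1 → 0
  0-1 → 1 (borrow)
  1-0-1 → 0
  0-1 → 1 (borrow)
  0-0-1 → 1 (borrow)
  1-0-1 → 0
  0-1 → 1 (borrow)
  1-1-1 → 1 (borrow)
  0-1-1 → 0 (borrow)
  1-0-1 → 0
  1-0 → 1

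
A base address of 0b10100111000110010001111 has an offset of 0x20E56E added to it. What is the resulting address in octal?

0b10100111000110010001111 = 0o24706217 in octal.
0x20E56E = 0o10162556 in octal.
Add column by column in base 8, right to left:
  7+6 = 5 carry 1
  1+5+1 = 7
  2+5 = 7
  6+2 = 0 carry 1
  0+6+1 = 7
  7+1 = 0 carry 1
  4+0+1 = 5
  2+1 = 3

0o35070775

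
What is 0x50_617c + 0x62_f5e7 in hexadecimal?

0xb35763

Add column by column in base 16, right to left:
  c+7 = 3 carry 1
  7+e+1 = 6 carry 1
  1+5+1 = 7
  6+f = 5 carry 1
  0+2+1 = 3
  5+6 = b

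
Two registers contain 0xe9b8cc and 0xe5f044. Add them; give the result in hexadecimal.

0x1cfa910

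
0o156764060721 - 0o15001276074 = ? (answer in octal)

0o141762562625

Subtract column by column in base 8:
  1-4 → 5 (borrow)
  2-7-1 → 2 (borrow)
  7-0-1 → 6
  0-6 → 2 (borrow)
  6-7-1 → 6 (borrow)
  0-2-1 → 5 (borrow)
  4-1-1 → 2
  6-0 → 6
  7-0 → 7
  6-5 → 1
  5-1 → 4
  1-0 → 1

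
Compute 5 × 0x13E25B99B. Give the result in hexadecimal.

0x636BCA007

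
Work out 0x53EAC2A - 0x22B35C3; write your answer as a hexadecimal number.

Subtract column by column in base 16:
  A-3 → 7
  2-C → 6 (borrow)
  C-5-1 → 6
  A-3 → 7
  E-B → 3
  3-2 → 1
  5-2 → 3

0x3137667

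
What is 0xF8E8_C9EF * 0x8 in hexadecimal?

Multiply each base-16 digit by 8, carrying:
  F×8 = 120 → write 8 carry 7
  E×8+7 = 119 → write 7 carry 7
  9×8+7 = 79 → write F carry 4
  C×8+4 = 100 → write 4 carry 6
  8×8+6 = 70 → write 6 carry 4
  E×8+4 = 116 → write 4 carry 7
  8×8+7 = 71 → write 7 carry 4
  F×8+4 = 124 → write C carry 7
  remaining carry: 7

0x7C7464F78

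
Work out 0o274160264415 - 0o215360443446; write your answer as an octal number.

0o56577620747

Subtract column by column in base 8:
  5-6 → 7 (borrow)
  1-4-1 → 4 (borrow)
  4-4-1 → 7 (borrow)
  4-3-1 → 0
  6-4 → 2
  2-4 → 6 (borrow)
  0-0-1 → 7 (borrow)
  6-6-1 → 7 (borrow)
  1-3-1 → 5 (borrow)
  4-5-1 → 6 (borrow)
  7-1-1 → 5
  2-2 → 0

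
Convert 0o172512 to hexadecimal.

0xF54A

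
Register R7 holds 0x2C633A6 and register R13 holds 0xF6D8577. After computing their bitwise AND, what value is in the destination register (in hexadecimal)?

AND each hex digit independently (no carries):
  2&F=2, C&6=4, 6&D=4, 3&8=0, 3&5=1, A&7=2, 6&7=6

0x2440126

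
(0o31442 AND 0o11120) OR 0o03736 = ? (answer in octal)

0o13736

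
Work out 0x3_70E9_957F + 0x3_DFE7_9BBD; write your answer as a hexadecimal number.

0x750D1313C

Add column by column in base 16, right to left:
  F+D = C carry 1
  7+B+1 = 3 carry 1
  5+B+1 = 1 carry 1
  9+9+1 = 3 carry 1
  9+7+1 = 1 carry 1
  E+E+1 = D carry 1
  0+F+1 = 0 carry 1
  7+D+1 = 5 carry 1
  3+3+1 = 7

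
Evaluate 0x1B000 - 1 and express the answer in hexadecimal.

0x1AFFF

The trailing 3 digits are 0, so subtracting 1 borrows through: they become F and the next digit up decrements.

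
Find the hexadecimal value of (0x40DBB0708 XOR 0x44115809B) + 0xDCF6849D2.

First 0x40DBB0708 XOR 0x44115809B = 0x04CAE8793.
Add column by column in base 16, right to left:
  3+2 = 5
  9+D = 6 carry 1
  7+9+1 = 1 carry 1
  8+4+1 = D
  E+8 = 6 carry 1
  A+6+1 = 1 carry 1
  C+F+1 = C carry 1
  4+C+1 = 1 carry 1
  0+D+1 = E

0xE1C16D165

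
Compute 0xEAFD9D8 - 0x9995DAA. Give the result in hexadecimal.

Subtract column by column in base 16:
  8-A → E (borrow)
  D-A-1 → 2
  9-D → C (borrow)
  D-5-1 → 7
  F-9 → 6
  A-9 → 1
  E-9 → 5

0x5167C2E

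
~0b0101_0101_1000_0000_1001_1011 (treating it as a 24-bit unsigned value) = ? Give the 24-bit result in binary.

Invert each bit: 010101011000000010011011 → 101010100111111101100100.

0b101010100111111101100100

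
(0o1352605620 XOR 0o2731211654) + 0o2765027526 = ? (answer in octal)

0o6450443622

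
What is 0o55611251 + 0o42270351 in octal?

0o120101622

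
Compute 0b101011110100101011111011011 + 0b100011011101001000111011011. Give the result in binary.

0b1001111010001110100110110110

Add column by column in base 2, right to left:
  1+1 = 0 carry 1
  1+1+1 = 1 carry 1
  0+0+1 = 1
  1+1 = 0 carry 1
  1+1+1 = 1 carry 1
  0+0+1 = 1
  1+1 = 0 carry 1
  1+1+1 = 1 carry 1
  1+1+1 = 1 carry 1
  1+0+1 = 0 carry 1
  1+0+1 = 0 carry 1
  0+0+1 = 1
  1+1 = 0 carry 1
  0+0+1 = 1
  1+0 = 1
  0+1 = 1
  0+0 = 0
  1+1 = 0 carry 1
  0+1+1 = 0 carry 1
  1+1+1 = 1 carry 1
  1+0+1 = 0 carry 1
  1+1+1 = 1 carry 1
  1+1+1 = 1 carry 1
  0+0+1 = 1
  1+0 = 1
  0+0 = 0
  1+1 = 0 carry 1
  final carry 1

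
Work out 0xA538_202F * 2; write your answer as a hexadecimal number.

Multiply each base-16 digit by 2, carrying:
  F×2 = 30 → write E carry 1
  2×2+1 = 5 → write 5
  0×2 = 0 → write 0
  2×2 = 4 → write 4
  8×2 = 16 → write 0 carry 1
  3×2+1 = 7 → write 7
  5×2 = 10 → write A
  A×2 = 20 → write 4 carry 1
  remaining carry: 1

0x14A70405E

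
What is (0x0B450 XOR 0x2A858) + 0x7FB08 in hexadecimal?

0xA1710

First 0x0B450 XOR 0x2A858 = 0x21C08.
Add column by column in base 16, right to left:
  8+8 = 0 carry 1
  0+0+1 = 1
  C+B = 7 carry 1
  1+F+1 = 1 carry 1
  2+7+1 = A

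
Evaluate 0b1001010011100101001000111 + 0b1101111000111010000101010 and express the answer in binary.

0b10111001100011111001110001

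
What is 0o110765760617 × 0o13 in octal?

0o1442621530445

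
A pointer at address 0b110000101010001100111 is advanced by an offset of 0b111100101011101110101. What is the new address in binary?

0b1101101010101111011100

Add column by column in base 2, right to left:
  1+1 = 0 carry 1
  1+0+1 = 0 carry 1
  1+1+1 = 1 carry 1
  0+0+1 = 1
  0+1 = 1
  1+1 = 0 carry 1
  1+1+1 = 1 carry 1
  0+0+1 = 1
  0+1 = 1
  0+1 = 1
  1+1 = 0 carry 1
  0+0+1 = 1
  1+1 = 0 carry 1
  0+0+1 = 1
  1+1 = 0 carry 1
  0+0+1 = 1
  0+0 = 0
  0+1 = 1
  0+1 = 1
  1+1 = 0 carry 1
  1+1+1 = 1 carry 1
  final carry 1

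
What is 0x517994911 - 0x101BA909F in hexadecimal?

0x415DEB872

Subtract column by column in base 16:
  1-F → 2 (borrow)
  1-9-1 → 7 (borrow)
  9-0-1 → 8
  4-9 → B (borrow)
  9-A-1 → E (borrow)
  9-B-1 → D (borrow)
  7-1-1 → 5
  1-0 → 1
  5-1 → 4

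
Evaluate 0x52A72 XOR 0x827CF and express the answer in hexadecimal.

0xD0DBD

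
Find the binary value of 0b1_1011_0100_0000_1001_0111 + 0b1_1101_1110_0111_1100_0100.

0b1110010010100001011011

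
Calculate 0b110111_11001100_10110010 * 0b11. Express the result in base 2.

0b101001110110011000010110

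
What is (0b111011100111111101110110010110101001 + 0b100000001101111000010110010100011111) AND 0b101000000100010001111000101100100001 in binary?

Add column by column in base 2, right to left:
  1+1 = 0 carry 1
  0+1+1 = 0 carry 1
  0+1+1 = 0 carry 1
  1+1+1 = 1 carry 1
  0+1+1 = 0 carry 1
  1+0+1 = 0 carry 1
  0+0+1 = 1
  1+0 = 1
  1+1 = 0 carry 1
  0+0+1 = 1
  1+1 = 0 carry 1
  0+0+1 = 1
  0+0 = 0
  1+1 = 0 carry 1
  1+1+1 = 1 carry 1
  0+0+1 = 1
  1+1 = 0 carry 1
  1+0+1 = 0 carry 1
  1+0+1 = 0 carry 1
  0+0+1 = 1
  1+0 = 1
  1+1 = 0 carry 1
  1+1+1 = 1 carry 1
  1+1+1 = 1 carry 1
  1+1+1 = 1 carry 1
  1+0+1 = 0 carry 1
  1+1+1 = 1 carry 1
  0+1+1 = 0 carry 1
  0+0+1 = 1
  1+0 = 1
  1+0 = 1
  1+0 = 1
  0+0 = 0
  1+0 = 1
  1+0 = 1
  1+1 = 0 carry 1
  final carry 1
Sum = 0b1011011110101110110001100101011001000; now AND with 0b101000000100010001111000101100100001:
  1011011110101110110001100101011001000
& 0101000000100010001111000101100100001
= 0001000000100010000001000101000000000

0b1000000100010000001000101000000000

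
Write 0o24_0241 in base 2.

0b10100000010100001

Each octal digit is 3 bits: 2=010 4=100 0=000 2=010 4=100 1=001.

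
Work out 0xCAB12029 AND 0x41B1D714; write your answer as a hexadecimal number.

0x40B10000

AND each hex digit independently (no carries):
  C&4=4, A&1=0, B&B=B, 1&1=1, 2&D=0, 0&7=0, 2&1=0, 9&4=0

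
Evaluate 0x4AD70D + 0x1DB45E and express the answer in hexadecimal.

Add column by column in base 16, right to left:
  D+E = B carry 1
  0+5+1 = 6
  7+4 = B
  D+B = 8 carry 1
  A+D+1 = 8 carry 1
  4+1+1 = 6

0x688B6B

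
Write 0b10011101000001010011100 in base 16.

0x4E829C

Group the bits into nibbles: 0100 1110 1000 0010 1001 1100 → 4E829C.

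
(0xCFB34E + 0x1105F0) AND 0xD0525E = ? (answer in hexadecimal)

0xC0101E

Add column by column in base 16, right to left:
  E+0 = E
  4+F = 3 carry 1
  3+5+1 = 9
  B+0 = B
  F+1 = 0 carry 1
  C+1+1 = E
Sum = 0xE0B93E; now AND with 0xD0525E:
  E&D=C, 0&0=0, B&5=1, 9&2=0, 3&5=1, E&E=E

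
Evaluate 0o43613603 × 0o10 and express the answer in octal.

0o436136030

Multiply each base-8 digit by 8, carrying:
  3×8 = 24 → write 0 carry 3
  0×8+3 = 3 → write 3
  6×8 = 48 → write 0 carry 6
  3×8+6 = 30 → write 6 carry 3
  1×8+3 = 11 → write 3 carry 1
  6×8+1 = 49 → write 1 carry 6
  3×8+6 = 30 → write 6 carry 3
  4×8+3 = 35 → write 3 carry 4
  remaining carry: 4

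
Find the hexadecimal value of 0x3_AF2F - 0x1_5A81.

0x254AE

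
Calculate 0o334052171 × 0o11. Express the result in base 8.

0o3674574101

Multiply each base-8 digit by 9, carrying:
  1×9 = 9 → write 1 carry 1
  7×9+1 = 64 → write 0 carry 8
  1×9+8 = 17 → write 1 carry 2
  2×9+2 = 20 → write 4 carry 2
  5×9+2 = 47 → write 7 carry 5
  0×9+5 = 5 → write 5
  4×9 = 36 → write 4 carry 4
  3×9+4 = 31 → write 7 carry 3
  3×9+3 = 30 → write 6 carry 3
  remaining carry: 3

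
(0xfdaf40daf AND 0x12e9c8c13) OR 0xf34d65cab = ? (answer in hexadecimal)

0xf3ed65cab

0xfdaf40daf AND 0x12e9c8c13 = 0x10a940c03.
Then OR with 0xf34d65cab.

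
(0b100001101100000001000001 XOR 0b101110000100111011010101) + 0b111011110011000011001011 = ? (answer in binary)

First 0b100001101100000001000001 XOR 0b101110000100111011010101 = 0b001111101000111010010100.
Add column by column in base 2, right to left:
  0+1 = 1
  0+1 = 1
  1+0 = 1
  0+1 = 1
  1+0 = 1
  0+0 = 0
  0+1 = 1
  1+1 = 0 carry 1
  0+0+1 = 1
  1+0 = 1
  1+0 = 1
  1+0 = 1
  0+1 = 1
  0+1 = 1
  0+0 = 0
  1+0 = 1
  0+1 = 1
  1+1 = 0 carry 1
  1+1+1 = 1 carry 1
  1+1+1 = 1 carry 1
  1+0+1 = 0 carry 1
  1+1+1 = 1 carry 1
  0+1+1 = 0 carry 1
  0+1+1 = 0 carry 1
  final carry 1

0b1001011011011111101011111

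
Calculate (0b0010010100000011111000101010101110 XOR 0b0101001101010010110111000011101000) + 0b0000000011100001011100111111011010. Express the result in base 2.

0b111011100110010101100101000100000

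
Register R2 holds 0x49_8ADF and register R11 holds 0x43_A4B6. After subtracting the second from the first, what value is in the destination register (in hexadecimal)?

Subtract column by column in base 16:
  F-6 → 9
  D-B → 2
  A-4 → 6
  8-A → E (borrow)
  9-3-1 → 5
  4-4 → 0

0x5E629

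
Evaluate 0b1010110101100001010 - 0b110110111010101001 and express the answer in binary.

Subtract column by column in base 2:
  0-1 → 1 (borrow)
  1-0-1 → 0
  0-0 → 0
  1-1 → 0
  0-0 → 0
  0-1 → 1 (borrow)
  0-0-1 → 1 (borrow)
  0-1-1 → 0 (borrow)
  1-0-1 → 0
  1-1 → 0
  0-1 → 1 (borrow)
  1-1-1 → 1 (borrow)
  0-0-1 → 1 (borrow)
  1-1-1 → 1 (borrow)
  1-1-1 → 1 (borrow)
  0-0-1 → 1 (borrow)
  1-1-1 → 1 (borrow)
  0-1-1 → 0 (borrow)
  1-0-1 → 0

0b11111110001100001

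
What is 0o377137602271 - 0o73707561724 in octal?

Subtract column by column in base 8:
  1-4 → 5 (borrow)
  7-2-1 → 4
  2-7 → 3 (borrow)
  2-1-1 → 0
  0-6 → 2 (borrow)
  6-5-1 → 0
  7-7 → 0
  3-0 → 3
  1-7 → 2 (borrow)
  7-3-1 → 3
  7-7 → 0
  3-0 → 3

0o303230020345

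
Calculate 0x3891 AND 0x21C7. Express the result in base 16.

AND each hex digit independently (no carries):
  3&2=2, 8&1=0, 9&C=8, 1&7=1

0x2081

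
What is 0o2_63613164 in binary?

0b10110011110001011001110100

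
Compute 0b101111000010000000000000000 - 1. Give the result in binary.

0b101111000001111111111111111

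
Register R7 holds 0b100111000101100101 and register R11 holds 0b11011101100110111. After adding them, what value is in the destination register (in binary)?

0b1000010110010011100

Add column by column in base 2, right to left:
  1+1 = 0 carry 1
  0+1+1 = 0 carry 1
  1+1+1 = 1 carry 1
  0+0+1 = 1
  0+1 = 1
  1+1 = 0 carry 1
  1+0+1 = 0 carry 1
  0+0+1 = 1
  1+1 = 0 carry 1
  0+1+1 = 0 carry 1
  0+0+1 = 1
  0+1 = 1
  1+1 = 0 carry 1
  1+1+1 = 1 carry 1
  1+0+1 = 0 carry 1
  0+1+1 = 0 carry 1
  0+1+1 = 0 carry 1
  1+0+1 = 0 carry 1
  final carry 1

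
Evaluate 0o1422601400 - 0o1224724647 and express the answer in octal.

Subtract column by column in base 8:
  0-7 → 1 (borrow)
  0-4-1 → 3 (borrow)
  4-6-1 → 5 (borrow)
  1-4-1 → 4 (borrow)
  0-2-1 → 5 (borrow)
  6-7-1 → 6 (borrow)
  2-4-1 → 5 (borrow)
  2-2-1 → 7 (borrow)
  4-2-1 → 1
  1-1 → 0

0o175654531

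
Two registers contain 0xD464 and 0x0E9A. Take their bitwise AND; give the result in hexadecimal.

AND each hex digit independently (no carries):
  D&0=0, 4&E=4, 6&9=0, 4&A=0

0x0400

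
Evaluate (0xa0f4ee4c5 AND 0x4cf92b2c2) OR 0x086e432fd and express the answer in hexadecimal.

0xa0f4ee4c5 AND 0x4cf92b2c2 = 0x00f02a0c0.
Then OR with 0x086e432fd.

0x8fe6b2fd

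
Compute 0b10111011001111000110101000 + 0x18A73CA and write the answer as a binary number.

0x18A73CA = 0b1100010100111001111001010 in binary.
Add column by column in base 2, right to left:
  0+0 = 0
  0+1 = 1
  0+0 = 0
  1+1 = 0 carry 1
  0+0+1 = 1
  1+0 = 1
  0+1 = 1
  1+1 = 0 carry 1
  1+1+1 = 1 carry 1
  0+1+1 = 0 carry 1
  0+0+1 = 1
  0+0 = 0
  1+1 = 0 carry 1
  1+1+1 = 1 carry 1
  1+1+1 = 1 carry 1
  1+0+1 = 0 carry 1
  0+0+1 = 1
  0+1 = 1
  1+0 = 1
  1+1 = 0 carry 1
  0+0+1 = 1
  1+0 = 1
  1+0 = 1
  1+1 = 0 carry 1
  0+1+1 = 0 carry 1
  1+0+1 = 0 carry 1
  final carry 1

0b100011101110110010101110010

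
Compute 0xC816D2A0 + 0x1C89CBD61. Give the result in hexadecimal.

Add column by column in base 16, right to left:
  0+1 = 1
  A+6 = 0 carry 1
  2+D+1 = 0 carry 1
  D+B+1 = 9 carry 1
  6+C+1 = 3 carry 1
  1+9+1 = B
  8+8 = 0 carry 1
  C+C+1 = 9 carry 1
  0+1+1 = 2

0x290B39001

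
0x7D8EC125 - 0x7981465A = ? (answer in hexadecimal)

0x40D7ACB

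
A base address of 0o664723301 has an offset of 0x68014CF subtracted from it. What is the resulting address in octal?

0x68014CF = 0o640012317 in octal.
Subtract column by column in base 8:
  1-7 → 2 (borrow)
  0-1-1 → 6 (borrow)
  3-3-1 → 7 (borrow)
  3-2-1 → 0
  2-1 → 1
  7-0 → 7
  4-0 → 4
  6-4 → 2
  6-6 → 0

0o24710762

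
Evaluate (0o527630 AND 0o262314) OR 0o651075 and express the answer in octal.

0o673275

0o527630 AND 0o262314 = 0o022210.
Then OR with 0o651075.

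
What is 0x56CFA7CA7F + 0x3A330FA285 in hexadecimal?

Add column by column in base 16, right to left:
  F+5 = 4 carry 1
  7+8+1 = 0 carry 1
  A+2+1 = D
  C+A = 6 carry 1
  7+F+1 = 7 carry 1
  A+0+1 = B
  F+3 = 2 carry 1
  C+3+1 = 0 carry 1
  6+A+1 = 1 carry 1
  5+3+1 = 9

0x9102B76D04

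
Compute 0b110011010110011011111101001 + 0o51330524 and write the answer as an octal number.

0b110011010110011011111101001 = 0o632633751 in octal.
Add column by column in base 8, right to left:
  1+4 = 5
  5+2 = 7
  7+5 = 4 carry 1
  3+0+1 = 4
  3+3 = 6
  6+3 = 1 carry 1
  2+1+1 = 4
  3+5 = 0 carry 1
  6+0+1 = 7

0o704164475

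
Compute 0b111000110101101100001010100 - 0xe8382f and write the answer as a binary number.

0xe8382f = 0b111010000011100000101111 in binary.
Subtract column by column in base 2:
  0-1 → 1 (borrow)
  0-1-1 → 0 (borrow)
  1-1-1 → 1 (borrow)
  0-1-1 → 0 (borrow)
  1-0-1 → 0
  0-1 → 1 (borrow)
  1-0-1 → 0
  0-0 → 0
  0-0 → 0
  0-0 → 0
  0-0 → 0
  1-1 → 0
  1-1 → 0
  0-1 → 1 (borrow)
  1-0-1 → 0
  1-0 → 1
  0-0 → 0
  1-0 → 1
  0-0 → 0
  1-1 → 0
  1-0 → 1
  0-1 → 1 (borrow)
  0-1-1 → 0 (borrow)
  0-1-1 → 0 (borrow)
  1-0-1 → 0
  1-0 → 1
  1-0 → 1

0b110001100101010000000100101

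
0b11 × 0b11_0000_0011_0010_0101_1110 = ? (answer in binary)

Multiply each base-2 digit by 3, carrying:
  0×3 = 0 → write 0
  1×3 = 3 → write 1 carry 1
  1×3+1 = 4 → write 0 carry 2
  1×3+2 = 5 → write 1 carry 2
  1×3+2 = 5 → write 1 carry 2
  0×3+2 = 2 → write 0 carry 1
  1×3+1 = 4 → write 0 carry 2
  0×3+2 = 2 → write 0 carry 1
  0×3+1 = 1 → write 1
  1×3 = 3 → write 1 carry 1
  0×3+1 = 1 → write 1
  0×3 = 0 → write 0
  1×3 = 3 → write 1 carry 1
  1×3+1 = 4 → write 0 carry 2
  0×3+2 = 2 → write 0 carry 1
  0×3+1 = 1 → write 1
  0×3 = 0 → write 0
  0×3 = 0 → write 0
  0×3 = 0 → write 0
  0×3 = 0 → write 0
  1×3 = 3 → write 1 carry 1
  1×3+1 = 4 → write 0 carry 2
  remaining carry: 10

0b100100001001011100011010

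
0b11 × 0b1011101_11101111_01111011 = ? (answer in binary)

0b1000110011100111001110001

Multiply each base-2 digit by 3, carrying:
  1×3 = 3 → write 1 carry 1
  1×3+1 = 4 → write 0 carry 2
  0×3+2 = 2 → write 0 carry 1
  1×3+1 = 4 → write 0 carry 2
  1×3+2 = 5 → write 1 carry 2
  1×3+2 = 5 → write 1 carry 2
  1×3+2 = 5 → write 1 carry 2
  0×3+2 = 2 → write 0 carry 1
  1×3+1 = 4 → write 0 carry 2
  1×3+2 = 5 → write 1 carry 2
  1×3+2 = 5 → write 1 carry 2
  1×3+2 = 5 → write 1 carry 2
  0×3+2 = 2 → write 0 carry 1
  1×3+1 = 4 → write 0 carry 2
  1×3+2 = 5 → write 1 carry 2
  1×3+2 = 5 → write 1 carry 2
  1×3+2 = 5 → write 1 carry 2
  0×3+2 = 2 → write 0 carry 1
  1×3+1 = 4 → write 0 carry 2
  1×3+2 = 5 → write 1 carry 2
  1×3+2 = 5 → write 1 carry 2
  0×3+2 = 2 → write 0 carry 1
  1×3+1 = 4 → write 0 carry 2
  remaining carry: 10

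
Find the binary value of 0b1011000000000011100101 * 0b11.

Multiply each base-2 digit by 3, carrying:
  1×3 = 3 → write 1 carry 1
  0×3+1 = 1 → write 1
  1×3 = 3 → write 1 carry 1
  0×3+1 = 1 → write 1
  0×3 = 0 → write 0
  1×3 = 3 → write 1 carry 1
  1×3+1 = 4 → write 0 carry 2
  1×3+2 = 5 → write 1 carry 2
  0×3+2 = 2 → write 0 carry 1
  0×3+1 = 1 → write 1
  0×3 = 0 → write 0
  0×3 = 0 → write 0
  0×3 = 0 → write 0
  0×3 = 0 → write 0
  0×3 = 0 → write 0
  0×3 = 0 → write 0
  0×3 = 0 → write 0
  0×3 = 0 → write 0
  1×3 = 3 → write 1 carry 1
  1×3+1 = 4 → write 0 carry 2
  0×3+2 = 2 → write 0 carry 1
  1×3+1 = 4 → write 0 carry 2
  remaining carry: 10

0b100001000000001010101111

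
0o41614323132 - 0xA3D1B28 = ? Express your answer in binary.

0b100000011111101001000101100110010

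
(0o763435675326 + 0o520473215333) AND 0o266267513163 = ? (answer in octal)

Add column by column in base 8, right to left:
  6+3 = 1 carry 1
  2+3+1 = 6
  3+3 = 6
  5+5 = 2 carry 1
  7+1+1 = 1 carry 1
  6+2+1 = 1 carry 1
  5+3+1 = 1 carry 1
  3+7+1 = 3 carry 1
  4+4+1 = 1 carry 1
  3+0+1 = 4
  6+2 = 0 carry 1
  7+5+1 = 5 carry 1
  final carry 1
Sum = 0o1504131112661; now AND with 0o266267513163:
  1&0=0, 5&2=0, 0&6=0, 4&6=4, 1&2=0, 3&6=2, 1&7=1, 1&5=1, 1&1=1, 2&3=2, 6&1=0, 6&6=6, 1&3=1

0o4021112061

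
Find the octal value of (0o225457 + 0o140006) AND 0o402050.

0o40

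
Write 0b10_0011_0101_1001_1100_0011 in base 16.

Group the bits into nibbles: 0010 0011 0101 1001 1100 0011 → 2359c3.

0x2359c3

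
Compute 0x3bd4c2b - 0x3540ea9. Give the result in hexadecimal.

0x693d82

Subtract column by column in base 16:
  b-9 → 2
  2-a → 8 (borrow)
  c-e-1 → d (borrow)
  4-0-1 → 3
  d-4 → 9
  b-5 → 6
  3-3 → 0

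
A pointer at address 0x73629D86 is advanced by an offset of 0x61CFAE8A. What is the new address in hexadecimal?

0xD5324C10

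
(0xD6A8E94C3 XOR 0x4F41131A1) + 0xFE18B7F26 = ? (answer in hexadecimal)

First 0xD6A8E94C3 XOR 0x4F41131A1 = 0x99E9FA562.
Add column by column in base 16, right to left:
  2+6 = 8
  6+2 = 8
  5+F = 4 carry 1
  A+7+1 = 2 carry 1
  F+B+1 = B carry 1
  9+8+1 = 2 carry 1
  E+1+1 = 0 carry 1
  9+E+1 = 8 carry 1
  9+F+1 = 9 carry 1
  final carry 1

0x19802B2488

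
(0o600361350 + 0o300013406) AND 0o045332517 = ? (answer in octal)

0o330516

Add column by column in base 8, right to left:
  0+6 = 6
  5+0 = 5
  3+4 = 7
  1+3 = 4
  6+1 = 7
  3+0 = 3
  0+0 = 0
  0+0 = 0
  6+3 = 1 carry 1
  final carry 1
Sum = 0o1100374756; now AND with 0o045332517:
  1&0=0, 1&0=0, 0&4=0, 0&5=0, 3&3=3, 7&3=3, 4&2=0, 7&5=5, 5&1=1, 6&7=6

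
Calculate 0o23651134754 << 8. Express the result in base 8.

0o11724456366000

8 bits is not a whole number of base-8 digits; in binary: 10011110101001001011100111101100 << 8 = 1001111010100100101110011110110000000000.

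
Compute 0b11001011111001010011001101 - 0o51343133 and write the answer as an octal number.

0o242347162

0b11001011111001010011001101 = 0o313712315 in octal.
Subtract column by column in base 8:
  5-3 → 2
  1-3 → 6 (borrow)
  3-1-1 → 1
  2-3 → 7 (borrow)
  1-4-1 → 4 (borrow)
  7-3-1 → 3
  3-1 → 2
  1-5 → 4 (borrow)
  3-0-1 → 2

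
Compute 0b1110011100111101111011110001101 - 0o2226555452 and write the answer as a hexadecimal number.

0x61441C63

0b1110011100111101111011110001101 = 0x739EF78D in hexadecimal.
0o2226555452 = 0x125ADB2A in hexadecimal.
Subtract column by column in base 16:
  D-A → 3
  8-2 → 6
  7-B → C (borrow)
  F-D-1 → 1
  E-A → 4
  9-5 → 4
  3-2 → 1
  7-1 → 6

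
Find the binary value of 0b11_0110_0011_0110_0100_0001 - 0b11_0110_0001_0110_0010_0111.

0b10000000011010

Subtract column by column in base 2:
  1-1 → 0
  0-1 → 1 (borrow)
  0-1-1 → 0 (borrow)
  0-0-1 → 1 (borrow)
  0-0-1 → 1 (borrow)
  0-1-1 → 0 (borrow)
  1-0-1 → 0
  0-0 → 0
  0-0 → 0
  1-1 → 0
  1-1 → 0
  0-0 → 0
  1-1 → 0
  1-0 → 1
  0-0 → 0
  0-0 → 0
  0-0 → 0
  1-1 → 0
  1-1 → 0
  0-0 → 0
  1-1 → 0
  1-1 → 0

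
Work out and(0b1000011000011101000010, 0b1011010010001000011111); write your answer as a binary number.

AND bit by bit (1 only where both bits are 1):
  1000011000011101000010
& 1011010010001000011111
= 1000010000001000000010

0b1000010000001000000010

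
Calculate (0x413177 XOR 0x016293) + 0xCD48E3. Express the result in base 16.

0x10D9CC7

First 0x413177 XOR 0x016293 = 0x4053E4.
Add column by column in base 16, right to left:
  4+3 = 7
  E+E = C carry 1
  3+8+1 = C
  5+4 = 9
  0+D = D
  4+C = 0 carry 1
  final carry 1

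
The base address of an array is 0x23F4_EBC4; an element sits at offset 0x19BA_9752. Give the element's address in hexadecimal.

0x3DAF8316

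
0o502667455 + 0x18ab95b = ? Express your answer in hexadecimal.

0x6962888

0o502667455 = 0x50b6f2d in hexadecimal.
Add column by column in base 16, right to left:
  d+b = 8 carry 1
  2+5+1 = 8
  f+9 = 8 carry 1
  6+b+1 = 2 carry 1
  b+a+1 = 6 carry 1
  0+8+1 = 9
  5+1 = 6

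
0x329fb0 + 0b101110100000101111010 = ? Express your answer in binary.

0b10010011110000100101010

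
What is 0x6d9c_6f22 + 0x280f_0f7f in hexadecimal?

0x95ab7ea1

Add column by column in base 16, right to left:
  2+f = 1 carry 1
  2+7+1 = a
  f+f = e carry 1
  6+0+1 = 7
  c+f = b carry 1
  9+0+1 = a
  d+8 = 5 carry 1
  6+2+1 = 9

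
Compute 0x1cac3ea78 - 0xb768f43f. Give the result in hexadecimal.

0x1135af639

Subtract column by column in base 16:
  8-f → 9 (borrow)
  7-3-1 → 3
  a-4 → 6
  e-f → f (borrow)
  3-8-1 → a (borrow)
  c-6-1 → 5
  a-7 → 3
  c-b → 1
  1-0 → 1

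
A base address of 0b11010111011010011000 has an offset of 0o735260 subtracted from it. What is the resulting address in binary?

0b10011011101111101000

0o735260 = 0b111011101010110000 in binary.
Subtract column by column in base 2:
  0-0 → 0
  0-0 → 0
  0-0 → 0
  1-0 → 1
  1-1 → 0
  0-1 → 1 (borrow)
  0-0-1 → 1 (borrow)
  1-1-1 → 1 (borrow)
  0-0-1 → 1 (borrow)
  1-1-1 → 1 (borrow)
  1-0-1 → 0
  0-1 → 1 (borrow)
  1-1-1 → 1 (borrow)
  1-1-1 → 1 (borrow)
  1-0-1 → 0
  0-1 → 1 (borrow)
  1-1-1 → 1 (borrow)
  0-1-1 → 0 (borrow)
  1-0-1 → 0
  1-0 → 1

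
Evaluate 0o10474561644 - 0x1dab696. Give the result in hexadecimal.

0x43182d0e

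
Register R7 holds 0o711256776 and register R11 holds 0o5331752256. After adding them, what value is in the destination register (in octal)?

Add column by column in base 8, right to left:
  6+6 = 4 carry 1
  7+5+1 = 5 carry 1
  7+2+1 = 2 carry 1
  6+2+1 = 1 carry 1
  5+5+1 = 3 carry 1
  2+7+1 = 2 carry 1
  1+1+1 = 3
  1+3 = 4
  7+3 = 2 carry 1
  0+5+1 = 6

0o6243231254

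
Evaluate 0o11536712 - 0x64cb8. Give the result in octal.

0x64cb8 = 0o1446270 in octal.
Subtract column by column in base 8:
  2-0 → 2
  1-7 → 2 (borrow)
  7-2-1 → 4
  6-6 → 0
  3-4 → 7 (borrow)
  5-4-1 → 0
  1-1 → 0
  1-0 → 1

0o10070422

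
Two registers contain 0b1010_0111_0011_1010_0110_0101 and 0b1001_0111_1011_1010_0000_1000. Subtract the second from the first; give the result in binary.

0b11111000000001011101

Subtract column by column in base 2:
  1-0 → 1
  0-0 → 0
  1-0 → 1
  0-1 → 1 (borrow)
  0-0-1 → 1 (borrow)
  1-0-1 → 0
  1-0 → 1
  0-0 → 0
  0-0 → 0
  1-1 → 0
  0-0 → 0
  1-1 → 0
  1-1 → 0
  1-1 → 0
  0-0 → 0
  0-1 → 1 (borrow)
  1-1-1 → 1 (borrow)
  1-1-1 → 1 (borrow)
  1-1-1 → 1 (borrow)
  0-0-1 → 1 (borrow)
  0-1-1 → 0 (borrow)
  1-0-1 → 0
  0-0 → 0
  1-1 → 0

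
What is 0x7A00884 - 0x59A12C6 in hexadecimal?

Subtract column by column in base 16:
  4-6 → E (borrow)
  8-C-1 → B (borrow)
  8-2-1 → 5
  0-1 → F (borrow)
  0-A-1 → 5 (borrow)
  A-9-1 → 0
  7-5 → 2

0x205F5BE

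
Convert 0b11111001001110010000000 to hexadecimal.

Group the bits into nibbles: 0111 1100 1001 1100 1000 0000 → 7c9c80.

0x7c9c80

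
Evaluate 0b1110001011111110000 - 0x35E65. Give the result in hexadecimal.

0b1110001011111110000 = 0x717F0 in hexadecimal.
Subtract column by column in base 16:
  0-5 → B (borrow)
  F-6-1 → 8
  7-E → 9 (borrow)
  1-5-1 → B (borrow)
  7-3-1 → 3

0x3B98B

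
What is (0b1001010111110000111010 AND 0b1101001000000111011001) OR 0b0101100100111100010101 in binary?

0b1101100100111100011101

0b1001010111110000111010 AND 0b1101001000000111011001 = 0b1001000000000000011000.
Then OR with 0b0101100100111100010101.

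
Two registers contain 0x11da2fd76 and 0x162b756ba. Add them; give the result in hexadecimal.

Add column by column in base 16, right to left:
  6+a = 0 carry 1
  7+b+1 = 3 carry 1
  d+6+1 = 4 carry 1
  f+5+1 = 5 carry 1
  2+7+1 = a
  a+b = 5 carry 1
  d+2+1 = 0 carry 1
  1+6+1 = 8
  1+1 = 2

0x2805a5430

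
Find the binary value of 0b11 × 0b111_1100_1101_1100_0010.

0b101110110100101000110

Multiply each base-2 digit by 3, carrying:
  0×3 = 0 → write 0
  1×3 = 3 → write 1 carry 1
  0×3+1 = 1 → write 1
  0×3 = 0 → write 0
  0×3 = 0 → write 0
  0×3 = 0 → write 0
  1×3 = 3 → write 1 carry 1
  1×3+1 = 4 → write 0 carry 2
  1×3+2 = 5 → write 1 carry 2
  0×3+2 = 2 → write 0 carry 1
  1×3+1 = 4 → write 0 carry 2
  1×3+2 = 5 → write 1 carry 2
  0×3+2 = 2 → write 0 carry 1
  0×3+1 = 1 → write 1
  1×3 = 3 → write 1 carry 1
  1×3+1 = 4 → write 0 carry 2
  1×3+2 = 5 → write 1 carry 2
  1×3+2 = 5 → write 1 carry 2
  1×3+2 = 5 → write 1 carry 2
  remaining carry: 10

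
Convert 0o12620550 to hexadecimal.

0x2b2168

Each octal digit is 3 bits: 1=001 2=010 6=110 2=010 0=000 5=101 5=101 0=000.
Group the bits into nibbles: 0010 1011 0010 0001 0110 1000 → 2b2168.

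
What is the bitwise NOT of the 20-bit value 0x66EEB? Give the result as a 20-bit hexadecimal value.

0x99114

Each hex digit d becomes F−d:
  6→9, 6→9, E→1, E→1, B→4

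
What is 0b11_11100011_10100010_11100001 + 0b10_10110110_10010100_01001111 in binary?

Add column by column in base 2, right to left:
  1+1 = 0 carry 1
  0+1+1 = 0 carry 1
  0+1+1 = 0 carry 1
  0+1+1 = 0 carry 1
  0+0+1 = 1
  1+0 = 1
  1+1 = 0 carry 1
  1+0+1 = 0 carry 1
  0+0+1 = 1
  1+0 = 1
  0+1 = 1
  0+0 = 0
  0+1 = 1
  1+0 = 1
  0+0 = 0
  1+1 = 0 carry 1
  1+0+1 = 0 carry 1
  1+1+1 = 1 carry 1
  0+1+1 = 0 carry 1
  0+0+1 = 1
  0+1 = 1
  1+1 = 0 carry 1
  1+0+1 = 0 carry 1
  1+1+1 = 1 carry 1
  1+0+1 = 0 carry 1
  1+1+1 = 1 carry 1
  final carry 1

0b110100110100011011100110000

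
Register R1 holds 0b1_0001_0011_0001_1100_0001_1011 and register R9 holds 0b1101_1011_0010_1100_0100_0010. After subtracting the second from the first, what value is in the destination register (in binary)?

Subtract column by column in base 2:
  1-0 → 1
  1-1 → 0
  0-0 → 0
  1-0 → 1
  1-0 → 1
  0-0 → 0
  0-1 → 1 (borrow)
  0-0-1 → 1 (borrow)
  0-0-1 → 1 (borrow)
  0-0-1 → 1 (borrow)
  1-1-1 → 1 (borrow)
  1-1-1 → 1 (borrow)
  1-0-1 → 0
  0-1 → 1 (borrow)
  0-0-1 → 1 (borrow)
  0-0-1 → 1 (borrow)
  1-1-1 → 1 (borrow)
  1-1-1 → 1 (borrow)
  0-0-1 → 1 (borrow)
  0-1-1 → 0 (borrow)
  1-1-1 → 1 (borrow)
  0-0-1 → 1 (borrow)
  0-1-1 → 0 (borrow)
  0-1-1 → 0 (borrow)
  1-0-1 → 0

0b1101111110111111011001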